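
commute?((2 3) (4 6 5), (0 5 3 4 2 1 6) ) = no:(2 3) (4 6 5)*(0 5 3 4 2 1 6) = (0 5 2 4) (1 6 3), (0 5 3 4 2 1 6)*(2 3) (4 6 5) = (0 4 3 6) (1 5 2) 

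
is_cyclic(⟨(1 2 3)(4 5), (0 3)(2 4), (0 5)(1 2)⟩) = no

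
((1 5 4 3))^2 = (1 4)(3 5)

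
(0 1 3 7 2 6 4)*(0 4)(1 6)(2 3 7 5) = (0 6)(1 7 3 5 2)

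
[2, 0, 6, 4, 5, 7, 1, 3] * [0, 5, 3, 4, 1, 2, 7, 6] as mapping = [0→3, 1→0, 2→7, 3→1, 4→2, 5→6, 6→5, 7→4] 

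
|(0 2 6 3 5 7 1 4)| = 8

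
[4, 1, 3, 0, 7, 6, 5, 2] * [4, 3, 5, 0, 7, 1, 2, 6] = [7, 3, 0, 4, 6, 2, 1, 5]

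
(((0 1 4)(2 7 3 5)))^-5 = (0 1 4)(2 5 3 7)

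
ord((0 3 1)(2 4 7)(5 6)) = 6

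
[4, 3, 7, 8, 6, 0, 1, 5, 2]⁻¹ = [5, 6, 8, 1, 0, 7, 4, 2, 3]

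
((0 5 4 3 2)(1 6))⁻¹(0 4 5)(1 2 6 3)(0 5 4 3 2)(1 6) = (0 1 2 6)(3 4 5)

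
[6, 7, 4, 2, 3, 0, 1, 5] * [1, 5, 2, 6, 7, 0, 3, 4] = [3, 4, 7, 2, 6, 1, 5, 0]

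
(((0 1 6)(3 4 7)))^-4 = (0 6 1)(3 7 4)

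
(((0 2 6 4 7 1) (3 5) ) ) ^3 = (0 4) (1 6) (2 7) (3 5) 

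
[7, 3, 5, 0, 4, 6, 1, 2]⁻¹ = [3, 6, 7, 1, 4, 2, 5, 0]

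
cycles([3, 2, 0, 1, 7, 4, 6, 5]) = (0 3 1 2)(4 7 5)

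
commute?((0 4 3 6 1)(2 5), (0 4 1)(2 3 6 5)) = no:(0 4 3 6 1)(2 5)*(0 4 1)(2 3 6 5) = (0 1 4 6)(3 5), (0 4 1)(2 3 6 5)*(0 4 3 6 1)(2 5) = (0 3 1 4)(2 6)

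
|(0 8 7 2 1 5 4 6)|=8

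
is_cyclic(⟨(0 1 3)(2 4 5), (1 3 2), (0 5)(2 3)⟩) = no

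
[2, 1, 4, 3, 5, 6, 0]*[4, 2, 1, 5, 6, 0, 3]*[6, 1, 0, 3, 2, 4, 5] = [1, 0, 5, 4, 6, 3, 2]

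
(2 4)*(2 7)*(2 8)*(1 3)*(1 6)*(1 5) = (1 3 6 5) (2 4 7 8) 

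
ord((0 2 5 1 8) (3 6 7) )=15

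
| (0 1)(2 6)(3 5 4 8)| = 4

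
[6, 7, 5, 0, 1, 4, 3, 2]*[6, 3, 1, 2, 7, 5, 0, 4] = [0, 4, 5, 6, 3, 7, 2, 1]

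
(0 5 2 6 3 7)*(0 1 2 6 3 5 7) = (0 7 1 2 3) (5 6) 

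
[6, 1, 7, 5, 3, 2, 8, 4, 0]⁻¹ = [8, 1, 5, 4, 7, 3, 0, 2, 6]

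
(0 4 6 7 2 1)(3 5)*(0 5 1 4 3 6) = (0 3 1 5 6 7 2 4)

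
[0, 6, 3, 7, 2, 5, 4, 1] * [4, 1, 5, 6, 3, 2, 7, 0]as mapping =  [0→4, 1→7, 2→6, 3→0, 4→5, 5→2, 6→3, 7→1]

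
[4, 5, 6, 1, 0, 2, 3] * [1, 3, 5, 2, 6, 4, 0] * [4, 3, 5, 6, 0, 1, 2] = [2, 0, 4, 6, 3, 1, 5]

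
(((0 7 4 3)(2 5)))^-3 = (0 7 4 3)(2 5)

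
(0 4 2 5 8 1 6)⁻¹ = (0 6 1 8 5 2 4)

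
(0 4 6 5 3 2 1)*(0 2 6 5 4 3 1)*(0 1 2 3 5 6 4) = (0 5 2 1 3 4 6)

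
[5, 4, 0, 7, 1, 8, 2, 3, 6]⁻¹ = [2, 4, 6, 7, 1, 0, 8, 3, 5]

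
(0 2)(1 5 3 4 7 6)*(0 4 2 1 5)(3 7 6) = (0 1)(2 4 6 5 7 3)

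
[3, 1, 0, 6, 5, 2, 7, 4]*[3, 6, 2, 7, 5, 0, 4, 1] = [7, 6, 3, 4, 0, 2, 1, 5]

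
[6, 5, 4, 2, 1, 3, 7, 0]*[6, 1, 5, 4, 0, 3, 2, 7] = [2, 3, 0, 5, 1, 4, 7, 6]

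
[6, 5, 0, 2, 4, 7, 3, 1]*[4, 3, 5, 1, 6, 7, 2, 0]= [2, 7, 4, 5, 6, 0, 1, 3]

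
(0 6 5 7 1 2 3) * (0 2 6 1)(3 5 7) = (0 1 6 7)(2 5 3)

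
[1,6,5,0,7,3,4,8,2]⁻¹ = [3,0,8,5,6,2,1,4,7]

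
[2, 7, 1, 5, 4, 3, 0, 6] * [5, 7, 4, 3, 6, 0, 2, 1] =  [4, 1, 7, 0, 6, 3, 5, 2]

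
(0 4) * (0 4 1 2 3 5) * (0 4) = (0 1 2 3 5 4)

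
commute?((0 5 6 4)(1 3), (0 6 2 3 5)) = no:(0 5 6 4)(1 3)*(0 6 2 3 5) = (1 5 2 3)(4 6), (0 6 2 3 5)*(0 5 6 4)(1 3) = (0 4)(1 3 6 2)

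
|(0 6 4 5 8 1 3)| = 7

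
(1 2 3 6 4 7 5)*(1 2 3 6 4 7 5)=(1 3 4 5 2 6 7)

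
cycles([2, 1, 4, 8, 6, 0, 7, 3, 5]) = (0 2 4 6 7 3 8 5)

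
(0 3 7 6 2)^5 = ()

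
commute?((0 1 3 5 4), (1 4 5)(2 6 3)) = no:(0 1 3 5 4) * (1 4 5)(2 6 3) = (0 4)(1 2 6 3), (1 4 5)(2 6 3) * (0 1 3 5 4) = (0 1)(2 6 5 3)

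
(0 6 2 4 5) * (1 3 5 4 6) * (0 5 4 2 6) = (0 1 3 4 2)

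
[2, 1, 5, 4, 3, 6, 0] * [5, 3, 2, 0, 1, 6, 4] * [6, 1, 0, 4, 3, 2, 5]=[0, 4, 5, 1, 6, 3, 2]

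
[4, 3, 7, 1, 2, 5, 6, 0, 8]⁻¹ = [7, 3, 4, 1, 0, 5, 6, 2, 8]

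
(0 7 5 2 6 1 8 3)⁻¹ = (0 3 8 1 6 2 5 7)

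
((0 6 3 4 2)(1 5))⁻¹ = (0 2 4 3 6)(1 5)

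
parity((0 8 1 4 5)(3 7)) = odd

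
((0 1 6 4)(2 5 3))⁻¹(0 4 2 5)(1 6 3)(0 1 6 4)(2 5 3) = (0 5 3 1)(2 6 4)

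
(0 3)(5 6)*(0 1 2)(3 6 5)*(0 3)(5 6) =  (0 5 6)(1 2 3)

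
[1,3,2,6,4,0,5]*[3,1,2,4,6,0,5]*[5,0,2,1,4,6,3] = [0,4,2,6,3,1,5]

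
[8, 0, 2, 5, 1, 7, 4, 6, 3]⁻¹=[1, 4, 2, 8, 6, 3, 7, 5, 0]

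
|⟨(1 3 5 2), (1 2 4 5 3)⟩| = 120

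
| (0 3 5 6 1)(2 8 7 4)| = 20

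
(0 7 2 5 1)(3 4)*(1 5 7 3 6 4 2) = (0 3 2 7 1)(4 6)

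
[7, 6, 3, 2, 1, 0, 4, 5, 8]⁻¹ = [5, 4, 3, 2, 6, 7, 1, 0, 8]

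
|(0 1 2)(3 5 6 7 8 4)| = 6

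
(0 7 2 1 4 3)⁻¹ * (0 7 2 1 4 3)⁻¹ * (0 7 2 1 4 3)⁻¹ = (0 1)(2 3)(4 7)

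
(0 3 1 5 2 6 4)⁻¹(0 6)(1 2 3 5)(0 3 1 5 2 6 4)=(1 2 5 6)(3 4)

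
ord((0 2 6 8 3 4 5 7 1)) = 9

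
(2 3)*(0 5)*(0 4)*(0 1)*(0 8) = (0 5 4 1 8)(2 3)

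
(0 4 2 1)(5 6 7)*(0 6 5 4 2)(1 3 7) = (0 2 3 7 4)(1 6)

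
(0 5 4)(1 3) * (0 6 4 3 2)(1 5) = (0 1 2)(3 5)(4 6)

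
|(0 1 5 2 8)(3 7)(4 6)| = 10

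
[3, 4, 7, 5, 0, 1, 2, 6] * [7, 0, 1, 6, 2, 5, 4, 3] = [6, 2, 3, 5, 7, 0, 1, 4]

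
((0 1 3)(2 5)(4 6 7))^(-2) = (0 1 3)(4 6 7)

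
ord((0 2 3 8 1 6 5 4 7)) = 9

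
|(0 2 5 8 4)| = 5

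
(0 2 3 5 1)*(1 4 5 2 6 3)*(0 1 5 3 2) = (0 6 2 5 4 3)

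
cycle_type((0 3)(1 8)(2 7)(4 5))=2^4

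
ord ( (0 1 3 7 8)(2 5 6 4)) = 20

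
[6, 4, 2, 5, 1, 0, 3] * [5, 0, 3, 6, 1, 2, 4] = [4, 1, 3, 2, 0, 5, 6]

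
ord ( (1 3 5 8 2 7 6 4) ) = 8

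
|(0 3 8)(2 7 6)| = 3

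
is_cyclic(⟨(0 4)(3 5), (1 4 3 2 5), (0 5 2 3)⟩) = no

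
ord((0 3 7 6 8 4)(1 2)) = 6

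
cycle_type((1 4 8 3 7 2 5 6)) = 8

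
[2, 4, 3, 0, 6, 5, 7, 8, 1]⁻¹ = [3, 8, 0, 2, 1, 5, 4, 6, 7]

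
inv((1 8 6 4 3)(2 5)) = (1 3 4 6 8)(2 5)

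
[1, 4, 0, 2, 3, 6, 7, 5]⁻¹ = [2, 0, 3, 4, 1, 7, 5, 6]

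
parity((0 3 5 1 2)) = even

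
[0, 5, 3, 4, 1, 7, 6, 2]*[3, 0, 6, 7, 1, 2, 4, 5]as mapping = [0→3, 1→2, 2→7, 3→1, 4→0, 5→5, 6→4, 7→6]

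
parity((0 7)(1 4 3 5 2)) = odd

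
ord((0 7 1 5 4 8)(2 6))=6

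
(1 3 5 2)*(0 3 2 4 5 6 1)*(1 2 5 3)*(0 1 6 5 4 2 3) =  (0 6 3 5 2 1 4)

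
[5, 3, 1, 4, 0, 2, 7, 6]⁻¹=[4, 2, 5, 1, 3, 0, 7, 6]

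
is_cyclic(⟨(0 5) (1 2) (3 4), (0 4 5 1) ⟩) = no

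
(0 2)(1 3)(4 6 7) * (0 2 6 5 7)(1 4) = (0 6)(1 3 4 5 7)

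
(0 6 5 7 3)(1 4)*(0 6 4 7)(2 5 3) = (0 4 1 7 2 5)(3 6)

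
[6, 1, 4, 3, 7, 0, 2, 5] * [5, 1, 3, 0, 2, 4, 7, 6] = [7, 1, 2, 0, 6, 5, 3, 4]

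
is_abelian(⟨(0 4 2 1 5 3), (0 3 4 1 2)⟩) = no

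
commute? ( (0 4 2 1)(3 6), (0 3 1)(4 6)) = no: (0 4 2 1)(3 6) * (0 3 1)(4 6) = (0 6 1 3 4 2), (0 3 1)(4 6) * (0 4 2 1)(3 6) = (0 6 2 1 4 3)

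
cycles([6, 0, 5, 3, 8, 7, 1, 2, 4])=(0 6 1)(2 5 7)(4 8)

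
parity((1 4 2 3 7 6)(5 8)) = even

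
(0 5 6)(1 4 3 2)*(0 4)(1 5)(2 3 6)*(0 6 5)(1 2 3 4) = (0 2)(1 6)(3 4 5)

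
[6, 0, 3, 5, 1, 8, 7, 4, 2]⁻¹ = [1, 4, 8, 2, 7, 3, 0, 6, 5]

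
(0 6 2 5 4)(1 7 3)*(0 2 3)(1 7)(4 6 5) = (0 5 6 3 7)(2 4)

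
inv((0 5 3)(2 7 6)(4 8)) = (0 3 5)(2 6 7)(4 8)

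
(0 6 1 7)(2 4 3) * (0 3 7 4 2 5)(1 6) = (0 1 4 7 3 5)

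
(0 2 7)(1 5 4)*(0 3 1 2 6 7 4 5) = (0 6 7 3 1)(2 4)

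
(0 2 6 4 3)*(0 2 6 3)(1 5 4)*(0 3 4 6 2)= (0 2 4 3)(1 5 6)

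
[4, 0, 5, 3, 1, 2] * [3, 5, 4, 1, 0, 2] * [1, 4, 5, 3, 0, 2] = [1, 3, 5, 4, 2, 0]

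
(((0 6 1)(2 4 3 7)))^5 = (0 1 6)(2 4 3 7)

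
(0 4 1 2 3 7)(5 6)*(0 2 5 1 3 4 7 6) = (0 7 2 4 3 6 1 5)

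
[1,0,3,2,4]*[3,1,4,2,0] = [1,3,2,4,0]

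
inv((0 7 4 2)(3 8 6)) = (0 2 4 7)(3 6 8)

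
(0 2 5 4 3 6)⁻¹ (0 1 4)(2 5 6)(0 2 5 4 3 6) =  (0 5 4)(1 3 2)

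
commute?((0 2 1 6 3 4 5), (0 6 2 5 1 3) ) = no:(0 2 1 6 3 4 5)*(0 6 2 5 1 3) = (0 5 6) (1 2 3 4), (0 6 2 5 1 3)*(0 2 1 6 3 4 5) = (0 3 2) (1 4 5 6) 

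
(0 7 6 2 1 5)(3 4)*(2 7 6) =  (0 6 7 2 1 5)(3 4)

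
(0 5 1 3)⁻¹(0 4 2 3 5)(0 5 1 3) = (0 1 5 4 2)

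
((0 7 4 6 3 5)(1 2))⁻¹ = (0 5 3 6 4 7)(1 2)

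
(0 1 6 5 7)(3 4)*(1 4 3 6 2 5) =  (0 4 6 1 2 5 7)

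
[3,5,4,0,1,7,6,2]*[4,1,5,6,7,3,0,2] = [6,3,7,4,1,2,0,5] 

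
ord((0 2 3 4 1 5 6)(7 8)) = 14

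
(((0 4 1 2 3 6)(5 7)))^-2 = (0 3 1)(2 4 6)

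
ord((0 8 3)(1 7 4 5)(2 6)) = 12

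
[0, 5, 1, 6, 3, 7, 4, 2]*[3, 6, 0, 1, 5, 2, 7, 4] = [3, 2, 6, 7, 1, 4, 5, 0]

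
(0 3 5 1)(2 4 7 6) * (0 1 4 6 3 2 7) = (0 2 6 7 3 5 4)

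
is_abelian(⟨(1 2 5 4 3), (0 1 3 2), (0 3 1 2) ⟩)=no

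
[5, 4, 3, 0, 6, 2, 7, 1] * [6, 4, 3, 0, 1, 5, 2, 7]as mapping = [0→5, 1→1, 2→0, 3→6, 4→2, 5→3, 6→7, 7→4]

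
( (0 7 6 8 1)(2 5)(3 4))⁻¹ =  (0 1 8 6 7)(2 5)(3 4)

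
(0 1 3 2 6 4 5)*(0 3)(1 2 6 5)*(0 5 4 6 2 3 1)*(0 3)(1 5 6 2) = (1 6 2 4 3)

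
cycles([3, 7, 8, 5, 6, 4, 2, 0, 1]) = (0 3 5 4 6 2 8 1 7)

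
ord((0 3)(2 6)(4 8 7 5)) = 4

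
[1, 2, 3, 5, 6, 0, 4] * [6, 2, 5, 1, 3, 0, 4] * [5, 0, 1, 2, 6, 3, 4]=[1, 3, 0, 5, 6, 4, 2]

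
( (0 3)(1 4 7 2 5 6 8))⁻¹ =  (0 3)(1 8 6 5 2 7 4)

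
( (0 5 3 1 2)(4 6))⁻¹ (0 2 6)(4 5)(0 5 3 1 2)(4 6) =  (0 4 5)(3 6)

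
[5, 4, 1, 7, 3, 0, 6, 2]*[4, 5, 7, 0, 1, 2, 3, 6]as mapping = [0→2, 1→1, 2→5, 3→6, 4→0, 5→4, 6→3, 7→7]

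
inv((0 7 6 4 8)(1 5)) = (0 8 4 6 7)(1 5)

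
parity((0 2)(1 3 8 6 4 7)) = even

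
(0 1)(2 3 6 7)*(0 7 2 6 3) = (0 1 7 6 2)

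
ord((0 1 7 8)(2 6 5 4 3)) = 20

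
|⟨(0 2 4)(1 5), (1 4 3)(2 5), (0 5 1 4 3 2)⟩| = 720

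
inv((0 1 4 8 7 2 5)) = (0 5 2 7 8 4 1)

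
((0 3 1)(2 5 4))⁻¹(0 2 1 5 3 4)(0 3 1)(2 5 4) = (0 4 1 2 3 5)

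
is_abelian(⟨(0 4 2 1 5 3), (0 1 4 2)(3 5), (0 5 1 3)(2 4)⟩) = no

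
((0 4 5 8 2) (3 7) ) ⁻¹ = (0 2 8 5 4) (3 7) 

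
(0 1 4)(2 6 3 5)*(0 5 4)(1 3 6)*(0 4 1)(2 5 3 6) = (0 6 2)(1 4 3)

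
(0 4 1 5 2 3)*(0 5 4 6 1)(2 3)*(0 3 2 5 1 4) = (0 6 4 3 1)(2 5)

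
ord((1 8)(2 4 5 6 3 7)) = 6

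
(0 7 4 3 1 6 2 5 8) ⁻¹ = (0 8 5 2 6 1 3 4 7) 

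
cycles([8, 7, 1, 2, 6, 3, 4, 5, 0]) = (0 8)(1 7 5 3 2)(4 6)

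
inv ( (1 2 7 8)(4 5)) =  (1 8 7 2)(4 5)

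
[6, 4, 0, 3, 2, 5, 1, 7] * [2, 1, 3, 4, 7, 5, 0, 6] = [0, 7, 2, 4, 3, 5, 1, 6]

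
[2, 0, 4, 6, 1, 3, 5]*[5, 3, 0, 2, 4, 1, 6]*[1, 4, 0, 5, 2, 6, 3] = [1, 6, 2, 3, 5, 0, 4]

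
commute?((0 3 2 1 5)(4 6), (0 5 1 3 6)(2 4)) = no:(0 3 2 1 5)(4 6) * (0 5 1 3 6)(2 4) = (0 6 2 3 4), (0 5 1 3 6)(2 4) * (0 3 2 1 5)(4 6) = (1 2 6 3 4)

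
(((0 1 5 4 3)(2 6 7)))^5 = (2 7 6)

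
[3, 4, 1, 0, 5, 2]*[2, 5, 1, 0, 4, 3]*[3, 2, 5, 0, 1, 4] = [3, 1, 4, 5, 0, 2]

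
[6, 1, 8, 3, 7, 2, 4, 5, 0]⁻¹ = [8, 1, 5, 3, 6, 7, 0, 4, 2]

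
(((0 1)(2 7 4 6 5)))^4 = (2 5 6 4 7)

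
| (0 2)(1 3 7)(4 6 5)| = 6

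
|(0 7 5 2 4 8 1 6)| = 8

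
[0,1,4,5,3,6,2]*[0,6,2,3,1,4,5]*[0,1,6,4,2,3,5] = [0,5,1,2,4,3,6]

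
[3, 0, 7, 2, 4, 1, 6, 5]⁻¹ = [1, 5, 3, 0, 4, 7, 6, 2]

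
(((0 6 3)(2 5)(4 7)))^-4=(0 3 6)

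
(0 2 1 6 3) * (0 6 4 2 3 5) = (0 3 6 5)(1 4 2)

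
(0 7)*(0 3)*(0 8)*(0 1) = (0 7 3 8 1)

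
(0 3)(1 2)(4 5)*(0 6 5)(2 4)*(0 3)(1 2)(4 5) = (1 5)(3 6 4)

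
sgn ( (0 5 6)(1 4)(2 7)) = 1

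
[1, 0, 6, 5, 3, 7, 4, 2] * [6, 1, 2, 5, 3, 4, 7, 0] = [1, 6, 7, 4, 5, 0, 3, 2]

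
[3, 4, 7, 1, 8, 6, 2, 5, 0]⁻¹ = [8, 3, 6, 0, 1, 7, 5, 2, 4]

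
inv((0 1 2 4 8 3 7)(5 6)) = (0 7 3 8 4 2 1)(5 6)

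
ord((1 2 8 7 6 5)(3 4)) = 6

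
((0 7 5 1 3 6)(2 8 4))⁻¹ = (0 6 3 1 5 7)(2 4 8)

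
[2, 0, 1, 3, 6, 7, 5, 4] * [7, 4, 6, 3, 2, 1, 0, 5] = [6, 7, 4, 3, 0, 5, 1, 2]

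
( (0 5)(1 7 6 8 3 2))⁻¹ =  (0 5)(1 2 3 8 6 7)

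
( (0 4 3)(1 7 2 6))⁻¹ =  (0 3 4)(1 6 2 7)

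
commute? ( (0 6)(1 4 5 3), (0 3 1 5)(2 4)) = no: (0 6)(1 4 5 3) * (0 3 1 5)(2 4) = (0 6 3 5 1 2 4), (0 3 1 5)(2 4) * (0 6)(1 4 5 3) = (0 1 3 4 2 5 6)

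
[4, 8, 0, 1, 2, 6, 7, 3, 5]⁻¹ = [2, 3, 4, 7, 0, 8, 5, 6, 1]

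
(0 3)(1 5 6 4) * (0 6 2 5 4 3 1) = (0 1 4)(2 5)(3 6)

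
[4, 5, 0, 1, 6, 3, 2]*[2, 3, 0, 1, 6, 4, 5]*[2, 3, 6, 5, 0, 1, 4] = [4, 0, 6, 5, 1, 3, 2]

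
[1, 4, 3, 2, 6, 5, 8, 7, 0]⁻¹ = [8, 0, 3, 2, 1, 5, 4, 7, 6]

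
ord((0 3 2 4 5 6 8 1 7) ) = 9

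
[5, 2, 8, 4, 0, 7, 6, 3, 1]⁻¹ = [4, 8, 1, 7, 3, 0, 6, 5, 2]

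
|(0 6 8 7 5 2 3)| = 7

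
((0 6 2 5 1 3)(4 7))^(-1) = (0 3 1 5 2 6)(4 7)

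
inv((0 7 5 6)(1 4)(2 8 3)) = (0 6 5 7)(1 4)(2 3 8)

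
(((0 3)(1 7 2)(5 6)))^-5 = (0 3)(1 7 2)(5 6)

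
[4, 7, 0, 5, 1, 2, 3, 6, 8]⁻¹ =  [2, 4, 5, 6, 0, 3, 7, 1, 8]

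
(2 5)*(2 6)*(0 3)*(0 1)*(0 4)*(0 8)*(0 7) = (0 3 1 4 8 7)(2 5 6)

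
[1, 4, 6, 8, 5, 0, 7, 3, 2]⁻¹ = [5, 0, 8, 7, 1, 4, 2, 6, 3]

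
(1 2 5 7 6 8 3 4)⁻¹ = (1 4 3 8 6 7 5 2)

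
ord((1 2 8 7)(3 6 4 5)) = 4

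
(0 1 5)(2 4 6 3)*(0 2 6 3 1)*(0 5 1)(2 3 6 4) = (0 5 3 4 6)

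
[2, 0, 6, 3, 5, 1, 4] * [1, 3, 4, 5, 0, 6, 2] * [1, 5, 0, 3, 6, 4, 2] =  [6, 5, 0, 4, 2, 3, 1]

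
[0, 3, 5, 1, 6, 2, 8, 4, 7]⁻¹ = [0, 3, 5, 1, 7, 2, 4, 8, 6]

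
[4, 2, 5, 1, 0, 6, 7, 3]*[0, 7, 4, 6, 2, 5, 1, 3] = [2, 4, 5, 7, 0, 1, 3, 6]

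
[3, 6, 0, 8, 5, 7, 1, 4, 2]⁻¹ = [2, 6, 8, 0, 7, 4, 1, 5, 3]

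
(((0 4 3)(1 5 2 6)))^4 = (0 4 3)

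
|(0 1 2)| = 3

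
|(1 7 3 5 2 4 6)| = 7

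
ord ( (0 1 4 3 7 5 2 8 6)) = 9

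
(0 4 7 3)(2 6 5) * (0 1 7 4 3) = (0 3 1 7)(2 6 5)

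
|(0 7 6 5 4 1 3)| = 7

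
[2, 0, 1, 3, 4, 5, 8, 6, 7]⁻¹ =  [1, 2, 0, 3, 4, 5, 7, 8, 6]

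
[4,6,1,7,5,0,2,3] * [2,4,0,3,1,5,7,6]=[1,7,4,6,5,2,0,3]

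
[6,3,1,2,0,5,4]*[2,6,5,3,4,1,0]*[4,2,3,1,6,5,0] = [4,1,0,5,3,2,6]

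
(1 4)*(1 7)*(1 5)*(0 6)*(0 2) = (0 6 2)(1 4 7 5)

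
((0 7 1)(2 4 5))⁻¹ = (0 1 7)(2 5 4)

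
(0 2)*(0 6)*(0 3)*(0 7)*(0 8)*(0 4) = (0 2 6 3 7 8 4) 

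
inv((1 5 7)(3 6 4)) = (1 7 5)(3 4 6)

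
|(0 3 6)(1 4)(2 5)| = 6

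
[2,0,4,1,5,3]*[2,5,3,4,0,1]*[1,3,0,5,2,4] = [5,0,1,4,3,2]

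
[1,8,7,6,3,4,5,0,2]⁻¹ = [7,0,8,4,5,6,3,2,1]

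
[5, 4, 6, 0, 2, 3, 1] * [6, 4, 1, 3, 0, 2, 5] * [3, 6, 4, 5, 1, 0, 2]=[4, 3, 0, 2, 6, 5, 1] 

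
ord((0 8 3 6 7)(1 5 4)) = 15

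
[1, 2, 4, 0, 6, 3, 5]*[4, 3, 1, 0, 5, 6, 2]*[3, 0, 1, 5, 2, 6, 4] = [5, 0, 6, 2, 1, 3, 4]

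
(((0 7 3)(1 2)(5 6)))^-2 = (0 7 3)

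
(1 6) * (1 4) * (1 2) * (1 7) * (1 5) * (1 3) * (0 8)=(0 8)(1 6 4 2 7 5 3)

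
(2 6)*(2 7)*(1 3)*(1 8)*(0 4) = (0 4)(1 3 8)(2 6 7)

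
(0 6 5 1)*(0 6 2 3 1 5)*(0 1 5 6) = (0 2 3 5 6 1)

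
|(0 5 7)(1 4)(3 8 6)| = 6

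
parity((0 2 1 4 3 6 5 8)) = odd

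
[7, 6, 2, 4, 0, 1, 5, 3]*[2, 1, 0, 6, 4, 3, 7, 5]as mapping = [0→5, 1→7, 2→0, 3→4, 4→2, 5→1, 6→3, 7→6]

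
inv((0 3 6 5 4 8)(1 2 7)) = (0 8 4 5 6 3)(1 7 2)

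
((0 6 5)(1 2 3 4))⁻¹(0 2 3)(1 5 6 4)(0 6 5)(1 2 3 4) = (0 5 1 2)(3 4 6)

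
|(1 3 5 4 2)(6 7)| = 10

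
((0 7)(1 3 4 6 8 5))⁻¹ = (0 7)(1 5 8 6 4 3)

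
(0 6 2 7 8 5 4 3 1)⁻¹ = (0 1 3 4 5 8 7 2 6)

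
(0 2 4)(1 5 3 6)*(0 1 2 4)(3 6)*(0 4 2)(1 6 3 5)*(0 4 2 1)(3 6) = (0 1)(3 5 6 4)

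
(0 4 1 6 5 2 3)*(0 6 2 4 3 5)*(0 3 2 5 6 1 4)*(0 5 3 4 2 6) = (0 6 4 2)(1 3)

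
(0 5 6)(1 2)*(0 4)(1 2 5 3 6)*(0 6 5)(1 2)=(0 3 5 2 1)(4 6)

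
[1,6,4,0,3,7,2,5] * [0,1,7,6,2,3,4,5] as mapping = [0→1,1→4,2→2,3→0,4→6,5→5,6→7,7→3] 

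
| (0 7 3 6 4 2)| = 6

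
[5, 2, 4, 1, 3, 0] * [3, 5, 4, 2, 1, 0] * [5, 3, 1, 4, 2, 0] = [5, 2, 3, 0, 1, 4]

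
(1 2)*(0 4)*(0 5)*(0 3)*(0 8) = (0 4 5 3 8)(1 2)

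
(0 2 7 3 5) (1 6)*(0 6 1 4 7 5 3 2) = (2 5 6 4 7) 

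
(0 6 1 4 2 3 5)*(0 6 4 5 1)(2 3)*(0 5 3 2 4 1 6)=(0 1 3 6 5)(2 4)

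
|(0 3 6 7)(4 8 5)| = 12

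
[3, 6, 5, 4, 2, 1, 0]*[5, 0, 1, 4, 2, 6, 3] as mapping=[0→4, 1→3, 2→6, 3→2, 4→1, 5→0, 6→5] 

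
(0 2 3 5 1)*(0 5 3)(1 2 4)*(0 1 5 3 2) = (0 4 5)(1 3 2)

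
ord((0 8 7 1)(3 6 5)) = 12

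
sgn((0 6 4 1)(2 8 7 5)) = 1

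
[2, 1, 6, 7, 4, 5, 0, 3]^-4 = [6, 1, 0, 3, 4, 5, 2, 7]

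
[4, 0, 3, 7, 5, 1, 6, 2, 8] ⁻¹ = [1, 5, 7, 2, 0, 4, 6, 3, 8] 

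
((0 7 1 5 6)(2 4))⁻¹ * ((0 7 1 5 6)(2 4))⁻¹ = (0 5 7 6 1)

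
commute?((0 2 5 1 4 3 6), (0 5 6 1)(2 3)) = no:(0 2 5 1 4 3 6) * (0 5 6 1)(2 3) = (0 3 1 4 2 6 5), (0 5 6 1)(2 3) * (0 2 5 1 4 3 6) = (0 1 2 6 4 3 5)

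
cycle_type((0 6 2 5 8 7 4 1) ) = 8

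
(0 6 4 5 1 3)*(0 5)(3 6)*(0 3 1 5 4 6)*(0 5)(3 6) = (0 1 5)(3 4 6)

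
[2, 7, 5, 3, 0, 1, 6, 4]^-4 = [5, 4, 1, 3, 2, 7, 6, 0]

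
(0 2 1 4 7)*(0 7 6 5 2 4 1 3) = (0 4 6 5 2 3)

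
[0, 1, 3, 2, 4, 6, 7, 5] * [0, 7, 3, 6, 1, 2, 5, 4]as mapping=[0→0, 1→7, 2→6, 3→3, 4→1, 5→5, 6→4, 7→2]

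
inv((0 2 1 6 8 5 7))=(0 7 5 8 6 1 2)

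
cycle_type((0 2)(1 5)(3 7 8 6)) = 2^2.4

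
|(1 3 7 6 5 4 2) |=7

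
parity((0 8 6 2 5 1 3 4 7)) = even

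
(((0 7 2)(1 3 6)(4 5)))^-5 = (0 7 2)(1 3 6)(4 5)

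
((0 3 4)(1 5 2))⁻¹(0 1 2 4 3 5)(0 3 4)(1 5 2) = (0 4 2 3 5 1)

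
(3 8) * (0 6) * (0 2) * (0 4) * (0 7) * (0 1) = (0 6 2 4 7 1)(3 8)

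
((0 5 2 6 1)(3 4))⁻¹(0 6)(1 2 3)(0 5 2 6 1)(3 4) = (0 6 4)(1 5)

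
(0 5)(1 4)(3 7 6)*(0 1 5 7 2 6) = (0 7)(1 4 5)(2 6 3)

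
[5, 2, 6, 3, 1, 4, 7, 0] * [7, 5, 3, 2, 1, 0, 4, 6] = [0, 3, 4, 2, 5, 1, 6, 7]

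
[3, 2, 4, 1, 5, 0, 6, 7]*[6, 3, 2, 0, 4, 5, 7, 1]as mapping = [0→0, 1→2, 2→4, 3→3, 4→5, 5→6, 6→7, 7→1]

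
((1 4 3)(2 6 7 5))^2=(1 3 4)(2 7)(5 6)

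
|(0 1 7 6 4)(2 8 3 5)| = 20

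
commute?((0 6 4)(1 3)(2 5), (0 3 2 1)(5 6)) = no:(0 6 4)(1 3)(2 5)*(0 3 2 1)(5 6) = (0 5 1 2 6 4 3), (0 3 2 1)(5 6)*(0 6 4)(1 3)(2 5) = (0 1 6 2 3 5 4)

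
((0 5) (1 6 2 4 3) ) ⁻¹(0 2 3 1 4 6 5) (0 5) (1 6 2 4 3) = (0 5 4 1 6 3 2) 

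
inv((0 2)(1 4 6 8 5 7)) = (0 2)(1 7 5 8 6 4)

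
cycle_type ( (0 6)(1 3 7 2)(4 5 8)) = 2.3.4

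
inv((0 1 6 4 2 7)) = (0 7 2 4 6 1)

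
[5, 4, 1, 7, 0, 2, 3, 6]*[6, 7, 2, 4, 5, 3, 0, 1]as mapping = [0→3, 1→5, 2→7, 3→1, 4→6, 5→2, 6→4, 7→0]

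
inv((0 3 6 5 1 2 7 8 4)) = (0 4 8 7 2 1 5 6 3)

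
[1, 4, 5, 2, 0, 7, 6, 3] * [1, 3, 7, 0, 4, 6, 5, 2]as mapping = [0→3, 1→4, 2→6, 3→7, 4→1, 5→2, 6→5, 7→0]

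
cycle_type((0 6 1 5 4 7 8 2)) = 8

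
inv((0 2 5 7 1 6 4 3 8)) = (0 8 3 4 6 1 7 5 2)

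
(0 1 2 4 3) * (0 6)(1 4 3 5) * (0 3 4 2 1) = (0 2 4 5)(3 6)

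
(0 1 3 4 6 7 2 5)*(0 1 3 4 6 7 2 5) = (0 3 6 2)(1 4 7 5)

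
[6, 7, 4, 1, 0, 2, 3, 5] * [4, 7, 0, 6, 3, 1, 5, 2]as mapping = [0→5, 1→2, 2→3, 3→7, 4→4, 5→0, 6→6, 7→1]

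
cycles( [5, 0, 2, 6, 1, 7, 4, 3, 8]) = (0 5 7 3 6 4 1) 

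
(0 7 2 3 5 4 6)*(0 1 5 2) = (0 7)(1 5 4 6)(2 3)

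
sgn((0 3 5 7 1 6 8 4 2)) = 1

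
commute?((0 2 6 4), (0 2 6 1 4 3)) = no:(0 2 6 4)*(0 2 6 1 4 3) = (0 6 3)(1 4 2), (0 2 6 1 4 3)*(0 2 6 4) = (0 6 1)(2 4 3)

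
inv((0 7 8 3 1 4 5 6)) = (0 6 5 4 1 3 8 7)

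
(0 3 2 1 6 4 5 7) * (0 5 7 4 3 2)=(0 2 1 6 3)(4 7 5)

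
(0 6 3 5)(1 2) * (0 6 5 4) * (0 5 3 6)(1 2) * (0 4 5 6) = (0 3 5 4 6)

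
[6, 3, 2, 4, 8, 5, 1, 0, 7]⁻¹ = [7, 6, 2, 1, 3, 5, 0, 8, 4]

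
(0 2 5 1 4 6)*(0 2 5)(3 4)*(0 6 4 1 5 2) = (0 2 6)(1 3)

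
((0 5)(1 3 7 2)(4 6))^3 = (0 5)(1 2 7 3)(4 6)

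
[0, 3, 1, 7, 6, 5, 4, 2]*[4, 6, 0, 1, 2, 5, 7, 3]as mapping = [0→4, 1→1, 2→6, 3→3, 4→7, 5→5, 6→2, 7→0]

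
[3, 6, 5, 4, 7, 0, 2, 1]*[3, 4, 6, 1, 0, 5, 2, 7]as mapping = [0→1, 1→2, 2→5, 3→0, 4→7, 5→3, 6→6, 7→4]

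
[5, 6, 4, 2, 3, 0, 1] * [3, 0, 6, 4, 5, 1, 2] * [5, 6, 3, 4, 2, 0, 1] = [6, 3, 0, 1, 2, 4, 5]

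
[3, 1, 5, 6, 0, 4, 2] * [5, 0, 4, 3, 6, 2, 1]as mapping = [0→3, 1→0, 2→2, 3→1, 4→5, 5→6, 6→4]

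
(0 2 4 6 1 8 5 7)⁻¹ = (0 7 5 8 1 6 4 2)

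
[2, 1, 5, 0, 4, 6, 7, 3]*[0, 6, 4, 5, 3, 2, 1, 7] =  [4, 6, 2, 0, 3, 1, 7, 5]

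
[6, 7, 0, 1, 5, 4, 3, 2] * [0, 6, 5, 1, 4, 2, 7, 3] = [7, 3, 0, 6, 2, 4, 1, 5] 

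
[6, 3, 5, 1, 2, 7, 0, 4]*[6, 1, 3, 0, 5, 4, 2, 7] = [2, 0, 4, 1, 3, 7, 6, 5]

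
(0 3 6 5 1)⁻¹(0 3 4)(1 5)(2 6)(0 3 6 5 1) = (0 1)(2 5)(3 6 4)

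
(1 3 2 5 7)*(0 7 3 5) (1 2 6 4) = (0 7 2) (1 5 3 6 4) 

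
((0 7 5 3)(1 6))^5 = (0 7 5 3)(1 6)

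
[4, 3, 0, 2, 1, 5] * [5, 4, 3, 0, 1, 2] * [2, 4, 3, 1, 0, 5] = [4, 2, 5, 1, 0, 3]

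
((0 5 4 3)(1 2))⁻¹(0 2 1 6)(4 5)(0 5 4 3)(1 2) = (1 2 6 5)(3 4)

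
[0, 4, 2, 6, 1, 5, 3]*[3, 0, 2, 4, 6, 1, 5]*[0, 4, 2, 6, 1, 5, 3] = [6, 3, 2, 5, 0, 4, 1]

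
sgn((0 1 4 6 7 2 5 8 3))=1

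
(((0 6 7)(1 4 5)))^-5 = (0 6 7)(1 4 5)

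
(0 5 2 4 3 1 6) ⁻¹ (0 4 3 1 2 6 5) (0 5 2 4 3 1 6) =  (0 2 5 3 1 6 4) 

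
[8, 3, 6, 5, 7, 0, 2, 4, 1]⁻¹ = [5, 8, 6, 1, 7, 3, 2, 4, 0]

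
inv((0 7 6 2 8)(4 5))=(0 8 2 6 7)(4 5)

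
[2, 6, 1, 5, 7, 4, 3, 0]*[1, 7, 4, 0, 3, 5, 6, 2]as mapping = [0→4, 1→6, 2→7, 3→5, 4→2, 5→3, 6→0, 7→1]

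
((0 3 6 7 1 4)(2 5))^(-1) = (0 4 1 7 6 3)(2 5)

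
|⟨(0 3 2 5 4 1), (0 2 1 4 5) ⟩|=120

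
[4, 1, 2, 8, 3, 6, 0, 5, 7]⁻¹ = [6, 1, 2, 4, 0, 7, 5, 8, 3]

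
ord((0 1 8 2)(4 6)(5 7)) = 4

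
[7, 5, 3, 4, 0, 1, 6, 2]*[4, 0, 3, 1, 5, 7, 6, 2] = [2, 7, 1, 5, 4, 0, 6, 3] 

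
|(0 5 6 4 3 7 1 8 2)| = 9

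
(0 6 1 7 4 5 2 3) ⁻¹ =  (0 3 2 5 4 7 1 6) 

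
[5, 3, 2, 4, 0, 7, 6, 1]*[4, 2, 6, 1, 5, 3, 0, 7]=[3, 1, 6, 5, 4, 7, 0, 2]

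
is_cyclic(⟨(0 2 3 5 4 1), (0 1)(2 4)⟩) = no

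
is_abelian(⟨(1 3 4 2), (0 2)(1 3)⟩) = no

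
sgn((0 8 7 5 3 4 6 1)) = -1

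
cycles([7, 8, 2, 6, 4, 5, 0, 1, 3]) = (0 7 1 8 3 6)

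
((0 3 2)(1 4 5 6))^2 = (0 2 3)(1 5)(4 6)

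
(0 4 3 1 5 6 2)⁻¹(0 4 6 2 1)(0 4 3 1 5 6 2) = (0 5 4 3 2)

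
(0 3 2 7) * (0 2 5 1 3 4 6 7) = (0 4 6 7 2)(1 3 5)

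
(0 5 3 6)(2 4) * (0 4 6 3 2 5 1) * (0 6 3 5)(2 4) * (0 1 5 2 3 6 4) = (0 5)(1 4)(2 6 3)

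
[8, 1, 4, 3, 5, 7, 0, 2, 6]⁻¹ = [6, 1, 7, 3, 2, 4, 8, 5, 0]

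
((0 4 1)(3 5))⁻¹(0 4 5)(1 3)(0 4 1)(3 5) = (0 5)(1 3 4)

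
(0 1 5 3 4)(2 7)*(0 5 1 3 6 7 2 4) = (0 3)(4 5 6 7)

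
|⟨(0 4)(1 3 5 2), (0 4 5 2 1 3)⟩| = 72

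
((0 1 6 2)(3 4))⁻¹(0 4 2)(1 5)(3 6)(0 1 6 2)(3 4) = (0 1 3)(2 4)(5 6)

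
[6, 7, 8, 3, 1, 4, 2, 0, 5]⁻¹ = [7, 4, 6, 3, 5, 8, 0, 1, 2]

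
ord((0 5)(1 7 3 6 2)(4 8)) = 10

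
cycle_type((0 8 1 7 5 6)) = 6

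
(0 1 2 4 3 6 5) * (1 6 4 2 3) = (0 6 5)(1 3 4)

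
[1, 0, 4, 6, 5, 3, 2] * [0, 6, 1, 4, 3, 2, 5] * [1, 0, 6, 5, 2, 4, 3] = [3, 1, 5, 4, 6, 2, 0] 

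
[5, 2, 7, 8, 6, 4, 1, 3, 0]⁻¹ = [8, 6, 1, 7, 5, 0, 4, 2, 3]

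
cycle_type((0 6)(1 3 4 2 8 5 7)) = 2.7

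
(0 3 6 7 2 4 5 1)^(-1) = (0 1 5 4 2 7 6 3)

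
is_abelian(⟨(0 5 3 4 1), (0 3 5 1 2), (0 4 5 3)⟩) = no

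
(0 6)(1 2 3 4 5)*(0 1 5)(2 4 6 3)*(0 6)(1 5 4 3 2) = (0 2 1 3)(4 6 5)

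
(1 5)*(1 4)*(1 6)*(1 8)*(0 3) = (0 3)(1 5 4 6 8)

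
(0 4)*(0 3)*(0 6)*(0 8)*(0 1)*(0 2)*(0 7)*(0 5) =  (0 4 3 6 8 1 2 7 5)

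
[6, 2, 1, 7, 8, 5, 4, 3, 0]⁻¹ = [8, 2, 1, 7, 6, 5, 0, 3, 4]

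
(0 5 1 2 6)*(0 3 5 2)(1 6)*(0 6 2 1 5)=(0 1 6 3)(2 5)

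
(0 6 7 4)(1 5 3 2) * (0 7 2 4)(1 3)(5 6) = (0 5 1 6 2 3 4 7)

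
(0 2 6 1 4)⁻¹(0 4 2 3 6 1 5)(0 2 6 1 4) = (0 6 3 1 4 5 2)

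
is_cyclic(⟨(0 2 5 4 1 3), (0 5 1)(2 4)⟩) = no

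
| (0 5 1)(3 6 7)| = 3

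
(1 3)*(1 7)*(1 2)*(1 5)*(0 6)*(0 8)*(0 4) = (0 6 8 4)(1 3 7 2 5)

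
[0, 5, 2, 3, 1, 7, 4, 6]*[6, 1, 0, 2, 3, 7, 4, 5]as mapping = [0→6, 1→7, 2→0, 3→2, 4→1, 5→5, 6→3, 7→4]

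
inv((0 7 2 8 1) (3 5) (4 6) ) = (0 1 8 2 7) (3 5) (4 6) 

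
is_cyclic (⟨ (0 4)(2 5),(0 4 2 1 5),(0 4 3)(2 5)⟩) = no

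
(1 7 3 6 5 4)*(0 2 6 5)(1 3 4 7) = (0 2 6)(3 5 7 4)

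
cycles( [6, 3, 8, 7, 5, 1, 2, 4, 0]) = (0 6 2 8) (1 3 7 4 5) 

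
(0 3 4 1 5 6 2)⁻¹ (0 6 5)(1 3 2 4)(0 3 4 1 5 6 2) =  (0 1 5 4)(2 6 3)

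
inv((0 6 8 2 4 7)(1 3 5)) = (0 7 4 2 8 6)(1 5 3)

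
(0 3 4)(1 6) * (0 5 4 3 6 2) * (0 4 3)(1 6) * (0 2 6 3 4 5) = (0 1 6 3 2 5 4)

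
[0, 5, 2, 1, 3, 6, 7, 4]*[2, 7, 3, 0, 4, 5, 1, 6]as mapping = [0→2, 1→5, 2→3, 3→7, 4→0, 5→1, 6→6, 7→4]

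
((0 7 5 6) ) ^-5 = (0 6 5 7) 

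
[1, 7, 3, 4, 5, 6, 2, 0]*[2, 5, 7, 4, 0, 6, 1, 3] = [5, 3, 4, 0, 6, 1, 7, 2]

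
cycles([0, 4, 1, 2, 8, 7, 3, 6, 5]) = (1 4 8 5 7 6 3 2)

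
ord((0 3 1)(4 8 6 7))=12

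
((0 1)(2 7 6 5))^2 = (2 6)(5 7)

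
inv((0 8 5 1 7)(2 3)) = (0 7 1 5 8)(2 3)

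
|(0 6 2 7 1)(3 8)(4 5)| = 10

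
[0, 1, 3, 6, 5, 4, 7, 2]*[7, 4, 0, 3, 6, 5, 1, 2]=[7, 4, 3, 1, 5, 6, 2, 0]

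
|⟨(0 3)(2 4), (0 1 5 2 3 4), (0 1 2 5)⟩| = 720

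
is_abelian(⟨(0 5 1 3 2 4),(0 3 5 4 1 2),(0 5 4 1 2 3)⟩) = no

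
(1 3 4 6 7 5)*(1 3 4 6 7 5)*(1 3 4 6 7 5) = (1 6)(3 7)(4 5)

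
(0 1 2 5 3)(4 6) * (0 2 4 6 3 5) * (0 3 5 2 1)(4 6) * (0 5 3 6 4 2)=(0 5)(1 4 3)(2 6)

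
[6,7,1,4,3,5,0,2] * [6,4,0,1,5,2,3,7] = [3,7,4,5,1,2,6,0]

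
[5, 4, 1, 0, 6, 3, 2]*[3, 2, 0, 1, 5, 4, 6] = [4, 5, 2, 3, 6, 1, 0]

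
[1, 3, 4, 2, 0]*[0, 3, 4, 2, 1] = [3, 2, 1, 4, 0]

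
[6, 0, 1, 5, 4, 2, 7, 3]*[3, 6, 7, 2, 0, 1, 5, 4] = [5, 3, 6, 1, 0, 7, 4, 2] 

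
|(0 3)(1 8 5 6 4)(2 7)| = 10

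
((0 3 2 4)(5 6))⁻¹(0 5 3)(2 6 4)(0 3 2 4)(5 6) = (0 4 5)(2 3 6)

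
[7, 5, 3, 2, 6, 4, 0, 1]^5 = [6, 7, 3, 2, 5, 1, 4, 0]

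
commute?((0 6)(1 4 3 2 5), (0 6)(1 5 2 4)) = no:(0 6)(1 4 3 2 5) * (0 6)(1 5 2 4) = (3 4), (0 6)(1 5 2 4) * (0 6)(1 4 3 2 5) = (2 3)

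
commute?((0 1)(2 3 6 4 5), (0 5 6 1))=no:(0 1)(2 3 6 4 5)*(0 5 6 1)=(1 5 2 3)(4 6), (0 5 6 1)*(0 1)(2 3 6 4 5)=(0 2 3 6)(4 5)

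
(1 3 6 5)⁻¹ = (1 5 6 3)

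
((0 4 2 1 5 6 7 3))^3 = (0 1 7 4 5 3 2 6)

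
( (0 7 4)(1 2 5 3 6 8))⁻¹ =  (0 4 7)(1 8 6 3 5 2)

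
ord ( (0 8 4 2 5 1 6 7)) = 8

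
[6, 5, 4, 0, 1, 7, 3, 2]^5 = [3, 1, 2, 6, 4, 5, 0, 7]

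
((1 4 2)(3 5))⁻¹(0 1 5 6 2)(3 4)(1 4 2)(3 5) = (0 4 3 6 1)(2 5)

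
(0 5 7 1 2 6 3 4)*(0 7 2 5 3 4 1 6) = (0 3 1 5 2)(4 7 6)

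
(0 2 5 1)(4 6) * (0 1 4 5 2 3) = (0 3)(4 6 5)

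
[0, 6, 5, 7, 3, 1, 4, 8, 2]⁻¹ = [0, 5, 8, 4, 6, 2, 1, 3, 7]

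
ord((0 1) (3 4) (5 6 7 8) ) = 4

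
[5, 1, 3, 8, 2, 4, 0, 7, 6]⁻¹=[6, 1, 4, 2, 5, 0, 8, 7, 3]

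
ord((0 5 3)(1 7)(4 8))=6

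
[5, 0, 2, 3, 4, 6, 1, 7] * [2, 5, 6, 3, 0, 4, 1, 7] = [4, 2, 6, 3, 0, 1, 5, 7]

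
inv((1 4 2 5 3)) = (1 3 5 2 4)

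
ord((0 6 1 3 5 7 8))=7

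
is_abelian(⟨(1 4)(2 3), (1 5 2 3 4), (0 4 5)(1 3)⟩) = no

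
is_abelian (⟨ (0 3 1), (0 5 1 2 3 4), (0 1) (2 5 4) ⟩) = no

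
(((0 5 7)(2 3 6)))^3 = ()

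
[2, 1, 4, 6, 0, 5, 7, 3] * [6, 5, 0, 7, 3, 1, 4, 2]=[0, 5, 3, 4, 6, 1, 2, 7]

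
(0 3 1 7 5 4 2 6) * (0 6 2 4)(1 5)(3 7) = (0 7 1 3 5)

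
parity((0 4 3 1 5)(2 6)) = odd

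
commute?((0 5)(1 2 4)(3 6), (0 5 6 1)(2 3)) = no:(0 5)(1 2 4)(3 6) * (0 5 6 1)(2 3) = (0 6 2 4)(1 3), (0 5 6 1)(2 3) * (0 5)(1 2 4)(3 6) = (1 5 3 4)(2 6)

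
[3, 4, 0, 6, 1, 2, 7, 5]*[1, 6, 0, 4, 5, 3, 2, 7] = [4, 5, 1, 2, 6, 0, 7, 3]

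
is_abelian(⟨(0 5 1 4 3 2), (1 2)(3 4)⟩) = no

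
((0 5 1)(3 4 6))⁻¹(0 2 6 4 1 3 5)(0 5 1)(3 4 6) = (0 4 1 5 2 3 6)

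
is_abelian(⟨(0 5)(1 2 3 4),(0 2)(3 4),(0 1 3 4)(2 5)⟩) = no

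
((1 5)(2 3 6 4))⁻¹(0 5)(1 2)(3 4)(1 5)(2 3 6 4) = (0 1)(2 6)(3 5)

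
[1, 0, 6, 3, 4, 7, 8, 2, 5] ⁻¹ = [1, 0, 7, 3, 4, 8, 2, 5, 6] 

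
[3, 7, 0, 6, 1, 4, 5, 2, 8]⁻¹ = [2, 4, 7, 0, 5, 6, 3, 1, 8]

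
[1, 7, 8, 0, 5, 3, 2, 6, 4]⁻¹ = [3, 0, 6, 5, 8, 4, 7, 1, 2]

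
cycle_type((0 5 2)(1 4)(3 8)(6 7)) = 2^3.3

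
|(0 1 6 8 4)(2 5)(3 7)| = 10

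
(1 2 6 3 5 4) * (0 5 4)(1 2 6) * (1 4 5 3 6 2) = (0 3 5)(1 2 4)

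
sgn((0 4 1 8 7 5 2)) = 1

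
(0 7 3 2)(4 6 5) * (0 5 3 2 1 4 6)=(0 7 2 5 6 3 1 4)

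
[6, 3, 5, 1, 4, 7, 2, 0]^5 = [0, 3, 2, 1, 4, 5, 6, 7]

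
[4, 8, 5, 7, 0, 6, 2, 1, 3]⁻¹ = [4, 7, 6, 8, 0, 2, 5, 3, 1]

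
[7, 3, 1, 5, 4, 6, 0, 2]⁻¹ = [6, 2, 7, 1, 4, 3, 5, 0]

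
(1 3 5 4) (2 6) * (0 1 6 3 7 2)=(0 1 7 2 3 5 4 6) 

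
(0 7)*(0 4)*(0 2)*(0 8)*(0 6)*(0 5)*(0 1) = (0 7 4 2 8 6 5 1)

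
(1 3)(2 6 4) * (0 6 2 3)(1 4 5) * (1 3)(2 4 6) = (0 2 4 1)(3 6 5)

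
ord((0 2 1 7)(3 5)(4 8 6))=12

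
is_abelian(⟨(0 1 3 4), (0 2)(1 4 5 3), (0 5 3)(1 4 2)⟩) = no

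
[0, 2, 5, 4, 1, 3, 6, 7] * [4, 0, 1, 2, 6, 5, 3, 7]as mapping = [0→4, 1→1, 2→5, 3→6, 4→0, 5→2, 6→3, 7→7]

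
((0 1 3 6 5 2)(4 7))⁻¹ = (0 2 5 6 3 1)(4 7)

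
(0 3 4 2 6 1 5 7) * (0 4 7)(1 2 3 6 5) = (0 6 2 5)(3 7 4)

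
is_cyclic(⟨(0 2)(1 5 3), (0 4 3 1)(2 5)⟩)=no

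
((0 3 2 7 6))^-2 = (0 7 3 6 2)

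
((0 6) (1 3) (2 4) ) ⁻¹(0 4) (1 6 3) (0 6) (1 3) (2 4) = (0 1 3) (2 6) 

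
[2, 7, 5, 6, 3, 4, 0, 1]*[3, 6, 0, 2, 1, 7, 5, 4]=[0, 4, 7, 5, 2, 1, 3, 6]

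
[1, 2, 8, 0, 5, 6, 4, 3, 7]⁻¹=[3, 0, 1, 7, 6, 4, 5, 8, 2]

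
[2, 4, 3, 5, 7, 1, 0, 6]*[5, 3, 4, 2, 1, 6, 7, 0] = [4, 1, 2, 6, 0, 3, 5, 7]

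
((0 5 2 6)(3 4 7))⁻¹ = (0 6 2 5)(3 7 4)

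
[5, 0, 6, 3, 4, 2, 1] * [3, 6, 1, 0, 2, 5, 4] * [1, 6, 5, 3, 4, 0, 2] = [0, 3, 4, 1, 5, 6, 2]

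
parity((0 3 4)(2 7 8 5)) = odd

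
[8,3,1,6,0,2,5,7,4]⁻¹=[4,2,5,1,8,6,3,7,0]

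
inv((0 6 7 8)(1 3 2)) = (0 8 7 6)(1 2 3)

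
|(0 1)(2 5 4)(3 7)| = 6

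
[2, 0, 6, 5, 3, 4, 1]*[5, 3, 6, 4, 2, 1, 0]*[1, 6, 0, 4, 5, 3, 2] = [2, 3, 1, 6, 5, 0, 4]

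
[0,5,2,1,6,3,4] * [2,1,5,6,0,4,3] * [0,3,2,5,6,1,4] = [2,6,1,3,5,4,0]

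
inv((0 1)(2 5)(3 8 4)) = (0 1)(2 5)(3 4 8)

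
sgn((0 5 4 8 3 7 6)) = 1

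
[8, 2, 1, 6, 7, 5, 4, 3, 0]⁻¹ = [8, 2, 1, 7, 6, 5, 3, 4, 0]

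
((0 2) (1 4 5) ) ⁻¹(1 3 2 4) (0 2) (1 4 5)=(0 5 4 3) 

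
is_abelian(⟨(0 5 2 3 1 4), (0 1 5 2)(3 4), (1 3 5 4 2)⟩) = no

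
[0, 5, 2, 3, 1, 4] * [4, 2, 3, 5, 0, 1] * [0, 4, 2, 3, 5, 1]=[5, 4, 3, 1, 2, 0]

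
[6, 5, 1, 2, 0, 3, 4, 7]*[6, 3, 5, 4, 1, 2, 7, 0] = [7, 2, 3, 5, 6, 4, 1, 0]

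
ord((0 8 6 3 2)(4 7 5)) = 15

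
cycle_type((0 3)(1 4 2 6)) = 2.4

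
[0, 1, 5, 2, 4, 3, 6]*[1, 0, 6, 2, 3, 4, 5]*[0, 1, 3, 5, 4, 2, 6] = [1, 0, 4, 6, 5, 3, 2]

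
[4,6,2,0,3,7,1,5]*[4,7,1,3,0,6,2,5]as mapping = [0→0,1→2,2→1,3→4,4→3,5→5,6→7,7→6]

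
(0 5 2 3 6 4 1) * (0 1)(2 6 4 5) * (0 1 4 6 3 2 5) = (0 5 3 6)(1 4)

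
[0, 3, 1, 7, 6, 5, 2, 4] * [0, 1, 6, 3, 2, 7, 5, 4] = [0, 3, 1, 4, 5, 7, 6, 2]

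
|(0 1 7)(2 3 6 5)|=12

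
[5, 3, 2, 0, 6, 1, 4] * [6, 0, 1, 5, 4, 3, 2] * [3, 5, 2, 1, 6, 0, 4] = [1, 0, 5, 4, 2, 3, 6]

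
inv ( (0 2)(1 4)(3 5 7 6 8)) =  (0 2)(1 4)(3 8 6 7 5)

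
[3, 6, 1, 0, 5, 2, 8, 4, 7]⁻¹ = [3, 2, 5, 0, 7, 4, 1, 8, 6]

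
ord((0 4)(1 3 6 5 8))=10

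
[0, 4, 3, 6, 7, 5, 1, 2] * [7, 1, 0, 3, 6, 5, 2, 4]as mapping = [0→7, 1→6, 2→3, 3→2, 4→4, 5→5, 6→1, 7→0]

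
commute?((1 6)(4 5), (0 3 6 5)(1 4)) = no:(1 6)(4 5)*(0 3 6 5)(1 4) = (0 3 6 4)(1 5), (0 3 6 5)(1 4)*(1 6)(4 5) = (0 3 1 5)(4 6)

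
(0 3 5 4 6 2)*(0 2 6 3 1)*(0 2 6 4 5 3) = (0 1 2 6 4)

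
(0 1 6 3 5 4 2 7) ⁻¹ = (0 7 2 4 5 3 6 1) 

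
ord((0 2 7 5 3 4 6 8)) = 8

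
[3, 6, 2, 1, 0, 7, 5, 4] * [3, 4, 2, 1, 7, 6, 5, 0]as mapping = [0→1, 1→5, 2→2, 3→4, 4→3, 5→0, 6→6, 7→7]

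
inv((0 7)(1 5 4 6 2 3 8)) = (0 7)(1 8 3 2 6 4 5)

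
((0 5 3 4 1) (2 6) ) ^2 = (0 3 1 5 4) 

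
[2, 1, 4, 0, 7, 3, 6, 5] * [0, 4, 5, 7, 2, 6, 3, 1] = [5, 4, 2, 0, 1, 7, 3, 6]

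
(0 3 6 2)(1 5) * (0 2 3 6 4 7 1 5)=(0 6 3 4 7 1)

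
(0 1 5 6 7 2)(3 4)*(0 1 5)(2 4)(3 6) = (0 5 3 2 1)(4 6 7)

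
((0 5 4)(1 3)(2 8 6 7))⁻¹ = (0 4 5)(1 3)(2 7 6 8)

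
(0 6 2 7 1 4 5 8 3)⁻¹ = (0 3 8 5 4 1 7 2 6)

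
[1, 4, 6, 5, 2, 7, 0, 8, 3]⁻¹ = [6, 0, 4, 8, 1, 3, 2, 5, 7]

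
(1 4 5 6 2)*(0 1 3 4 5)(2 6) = (0 1 5 2 3 4)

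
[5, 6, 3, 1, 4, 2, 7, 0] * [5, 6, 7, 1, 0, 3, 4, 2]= [3, 4, 1, 6, 0, 7, 2, 5]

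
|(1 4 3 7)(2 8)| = 4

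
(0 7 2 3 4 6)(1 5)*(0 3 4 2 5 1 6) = (0 7 5 6 3 2 4)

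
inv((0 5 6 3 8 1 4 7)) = (0 7 4 1 8 3 6 5)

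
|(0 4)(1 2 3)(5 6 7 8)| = 12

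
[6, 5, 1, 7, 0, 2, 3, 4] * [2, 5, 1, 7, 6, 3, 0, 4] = [0, 3, 5, 4, 2, 1, 7, 6]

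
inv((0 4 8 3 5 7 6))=(0 6 7 5 3 8 4)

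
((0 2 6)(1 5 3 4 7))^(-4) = (0 6 2)(1 5 3 4 7)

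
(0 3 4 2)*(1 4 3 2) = (0 2) (1 4) 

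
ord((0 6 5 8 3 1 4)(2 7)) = 14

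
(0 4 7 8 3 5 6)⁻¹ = (0 6 5 3 8 7 4)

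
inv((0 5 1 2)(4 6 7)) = (0 2 1 5)(4 7 6)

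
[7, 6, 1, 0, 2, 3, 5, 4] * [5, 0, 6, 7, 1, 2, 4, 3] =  [3, 4, 0, 5, 6, 7, 2, 1]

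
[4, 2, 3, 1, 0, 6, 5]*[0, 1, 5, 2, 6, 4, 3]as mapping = [0→6, 1→5, 2→2, 3→1, 4→0, 5→3, 6→4]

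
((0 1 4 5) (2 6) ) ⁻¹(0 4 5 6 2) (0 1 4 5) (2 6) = (0 2 6 1 5) 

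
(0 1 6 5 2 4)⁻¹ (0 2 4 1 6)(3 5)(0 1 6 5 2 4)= (0 6 5 1 4)(2 3)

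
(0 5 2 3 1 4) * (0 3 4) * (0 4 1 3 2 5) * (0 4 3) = (0 4 2 1 3) 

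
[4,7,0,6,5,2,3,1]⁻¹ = [2,7,5,6,0,4,3,1]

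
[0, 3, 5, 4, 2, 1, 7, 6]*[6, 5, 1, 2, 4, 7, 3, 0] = [6, 2, 7, 4, 1, 5, 0, 3]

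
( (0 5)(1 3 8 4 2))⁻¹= (0 5)(1 2 4 8 3)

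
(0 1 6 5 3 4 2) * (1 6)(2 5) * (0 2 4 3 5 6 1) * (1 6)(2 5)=(0 6 4 1)(2 5)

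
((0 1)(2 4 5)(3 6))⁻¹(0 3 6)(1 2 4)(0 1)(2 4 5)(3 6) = (0 4 5)(1 6 3)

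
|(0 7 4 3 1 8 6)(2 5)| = 14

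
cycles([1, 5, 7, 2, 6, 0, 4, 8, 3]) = (0 1 5)(2 7 8 3)(4 6)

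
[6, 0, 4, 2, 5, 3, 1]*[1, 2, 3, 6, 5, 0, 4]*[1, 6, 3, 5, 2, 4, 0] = [2, 6, 4, 5, 1, 0, 3]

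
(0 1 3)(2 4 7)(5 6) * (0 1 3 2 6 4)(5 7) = (0 3 1 2)(4 5)(6 7)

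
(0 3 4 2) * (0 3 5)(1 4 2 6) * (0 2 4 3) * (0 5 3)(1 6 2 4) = (0 3 1)(2 5 4)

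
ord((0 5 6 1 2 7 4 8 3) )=9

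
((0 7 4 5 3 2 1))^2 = (0 4 3 1 7 5 2)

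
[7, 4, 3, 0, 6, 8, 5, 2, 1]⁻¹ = [3, 8, 7, 2, 1, 6, 4, 0, 5]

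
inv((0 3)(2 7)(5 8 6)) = (0 3)(2 7)(5 6 8)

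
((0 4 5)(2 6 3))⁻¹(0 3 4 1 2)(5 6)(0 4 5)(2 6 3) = (0 3)(1 6 4 2 5)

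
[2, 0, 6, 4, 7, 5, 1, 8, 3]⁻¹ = [1, 6, 0, 8, 3, 5, 2, 4, 7]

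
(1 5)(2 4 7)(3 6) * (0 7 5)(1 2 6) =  (0 7 6 3 1)(2 4 5)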